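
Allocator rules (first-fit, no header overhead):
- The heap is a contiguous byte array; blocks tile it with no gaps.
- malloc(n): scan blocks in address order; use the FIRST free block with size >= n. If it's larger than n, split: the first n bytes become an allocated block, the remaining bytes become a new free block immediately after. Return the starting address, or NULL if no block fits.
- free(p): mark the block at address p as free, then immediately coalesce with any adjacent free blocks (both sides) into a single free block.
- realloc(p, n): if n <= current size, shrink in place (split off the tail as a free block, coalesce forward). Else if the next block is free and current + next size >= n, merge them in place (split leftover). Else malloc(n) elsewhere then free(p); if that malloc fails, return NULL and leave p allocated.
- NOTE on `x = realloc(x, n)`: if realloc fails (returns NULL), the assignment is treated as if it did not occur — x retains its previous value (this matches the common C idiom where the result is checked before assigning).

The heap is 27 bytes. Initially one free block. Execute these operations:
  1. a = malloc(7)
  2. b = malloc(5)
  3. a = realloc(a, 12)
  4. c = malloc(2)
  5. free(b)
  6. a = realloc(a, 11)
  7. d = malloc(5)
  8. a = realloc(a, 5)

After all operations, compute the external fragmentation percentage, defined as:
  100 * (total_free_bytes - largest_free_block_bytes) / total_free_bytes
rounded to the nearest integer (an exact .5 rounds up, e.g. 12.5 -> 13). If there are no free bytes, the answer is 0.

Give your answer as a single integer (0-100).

Answer: 33

Derivation:
Op 1: a = malloc(7) -> a = 0; heap: [0-6 ALLOC][7-26 FREE]
Op 2: b = malloc(5) -> b = 7; heap: [0-6 ALLOC][7-11 ALLOC][12-26 FREE]
Op 3: a = realloc(a, 12) -> a = 12; heap: [0-6 FREE][7-11 ALLOC][12-23 ALLOC][24-26 FREE]
Op 4: c = malloc(2) -> c = 0; heap: [0-1 ALLOC][2-6 FREE][7-11 ALLOC][12-23 ALLOC][24-26 FREE]
Op 5: free(b) -> (freed b); heap: [0-1 ALLOC][2-11 FREE][12-23 ALLOC][24-26 FREE]
Op 6: a = realloc(a, 11) -> a = 12; heap: [0-1 ALLOC][2-11 FREE][12-22 ALLOC][23-26 FREE]
Op 7: d = malloc(5) -> d = 2; heap: [0-1 ALLOC][2-6 ALLOC][7-11 FREE][12-22 ALLOC][23-26 FREE]
Op 8: a = realloc(a, 5) -> a = 12; heap: [0-1 ALLOC][2-6 ALLOC][7-11 FREE][12-16 ALLOC][17-26 FREE]
Free blocks: [5 10] total_free=15 largest=10 -> 100*(15-10)/15 = 500/15 ≈ 33.333 -> rounds to 33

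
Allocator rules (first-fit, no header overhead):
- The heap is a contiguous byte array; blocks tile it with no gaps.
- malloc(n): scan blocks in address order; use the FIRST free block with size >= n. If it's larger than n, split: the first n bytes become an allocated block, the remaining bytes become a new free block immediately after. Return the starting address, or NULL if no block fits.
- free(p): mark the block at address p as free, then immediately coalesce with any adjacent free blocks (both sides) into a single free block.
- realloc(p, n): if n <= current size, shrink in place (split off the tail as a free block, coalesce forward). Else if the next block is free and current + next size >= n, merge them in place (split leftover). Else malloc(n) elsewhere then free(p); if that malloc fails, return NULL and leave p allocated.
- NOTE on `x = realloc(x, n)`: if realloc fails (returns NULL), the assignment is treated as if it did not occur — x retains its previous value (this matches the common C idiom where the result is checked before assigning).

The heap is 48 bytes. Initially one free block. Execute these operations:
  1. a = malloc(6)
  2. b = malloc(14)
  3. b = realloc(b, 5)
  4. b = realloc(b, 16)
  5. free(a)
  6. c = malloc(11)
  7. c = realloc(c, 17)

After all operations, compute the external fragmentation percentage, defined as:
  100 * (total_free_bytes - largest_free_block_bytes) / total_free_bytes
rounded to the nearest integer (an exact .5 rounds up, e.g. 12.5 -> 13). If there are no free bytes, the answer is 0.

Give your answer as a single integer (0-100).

Op 1: a = malloc(6) -> a = 0; heap: [0-5 ALLOC][6-47 FREE]
Op 2: b = malloc(14) -> b = 6; heap: [0-5 ALLOC][6-19 ALLOC][20-47 FREE]
Op 3: b = realloc(b, 5) -> b = 6; heap: [0-5 ALLOC][6-10 ALLOC][11-47 FREE]
Op 4: b = realloc(b, 16) -> b = 6; heap: [0-5 ALLOC][6-21 ALLOC][22-47 FREE]
Op 5: free(a) -> (freed a); heap: [0-5 FREE][6-21 ALLOC][22-47 FREE]
Op 6: c = malloc(11) -> c = 22; heap: [0-5 FREE][6-21 ALLOC][22-32 ALLOC][33-47 FREE]
Op 7: c = realloc(c, 17) -> c = 22; heap: [0-5 FREE][6-21 ALLOC][22-38 ALLOC][39-47 FREE]
Free blocks: [6 9] total_free=15 largest=9 -> 100*(15-9)/15 = 600/15 = 40

Answer: 40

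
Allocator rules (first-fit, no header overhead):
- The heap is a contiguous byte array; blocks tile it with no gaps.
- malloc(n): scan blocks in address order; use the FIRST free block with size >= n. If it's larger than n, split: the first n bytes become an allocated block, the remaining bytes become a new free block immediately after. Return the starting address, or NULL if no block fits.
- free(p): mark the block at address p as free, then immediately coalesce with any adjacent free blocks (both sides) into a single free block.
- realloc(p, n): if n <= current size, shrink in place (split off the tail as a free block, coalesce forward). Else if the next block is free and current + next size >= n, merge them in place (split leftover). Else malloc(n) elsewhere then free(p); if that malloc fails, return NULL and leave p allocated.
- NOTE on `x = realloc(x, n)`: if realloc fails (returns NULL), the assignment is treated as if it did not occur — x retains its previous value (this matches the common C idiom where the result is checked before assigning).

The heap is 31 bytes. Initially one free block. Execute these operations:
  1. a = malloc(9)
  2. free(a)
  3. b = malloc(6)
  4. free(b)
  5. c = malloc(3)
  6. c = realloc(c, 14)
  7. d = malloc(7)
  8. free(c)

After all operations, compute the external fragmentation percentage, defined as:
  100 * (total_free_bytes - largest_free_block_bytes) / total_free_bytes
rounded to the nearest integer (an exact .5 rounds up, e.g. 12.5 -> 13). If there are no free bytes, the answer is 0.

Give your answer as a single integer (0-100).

Op 1: a = malloc(9) -> a = 0; heap: [0-8 ALLOC][9-30 FREE]
Op 2: free(a) -> (freed a); heap: [0-30 FREE]
Op 3: b = malloc(6) -> b = 0; heap: [0-5 ALLOC][6-30 FREE]
Op 4: free(b) -> (freed b); heap: [0-30 FREE]
Op 5: c = malloc(3) -> c = 0; heap: [0-2 ALLOC][3-30 FREE]
Op 6: c = realloc(c, 14) -> c = 0; heap: [0-13 ALLOC][14-30 FREE]
Op 7: d = malloc(7) -> d = 14; heap: [0-13 ALLOC][14-20 ALLOC][21-30 FREE]
Op 8: free(c) -> (freed c); heap: [0-13 FREE][14-20 ALLOC][21-30 FREE]
Free blocks: [14 10] total_free=24 largest=14 -> 100*(24-14)/24 = 1000/24 ≈ 41.667 -> rounds to 42

Answer: 42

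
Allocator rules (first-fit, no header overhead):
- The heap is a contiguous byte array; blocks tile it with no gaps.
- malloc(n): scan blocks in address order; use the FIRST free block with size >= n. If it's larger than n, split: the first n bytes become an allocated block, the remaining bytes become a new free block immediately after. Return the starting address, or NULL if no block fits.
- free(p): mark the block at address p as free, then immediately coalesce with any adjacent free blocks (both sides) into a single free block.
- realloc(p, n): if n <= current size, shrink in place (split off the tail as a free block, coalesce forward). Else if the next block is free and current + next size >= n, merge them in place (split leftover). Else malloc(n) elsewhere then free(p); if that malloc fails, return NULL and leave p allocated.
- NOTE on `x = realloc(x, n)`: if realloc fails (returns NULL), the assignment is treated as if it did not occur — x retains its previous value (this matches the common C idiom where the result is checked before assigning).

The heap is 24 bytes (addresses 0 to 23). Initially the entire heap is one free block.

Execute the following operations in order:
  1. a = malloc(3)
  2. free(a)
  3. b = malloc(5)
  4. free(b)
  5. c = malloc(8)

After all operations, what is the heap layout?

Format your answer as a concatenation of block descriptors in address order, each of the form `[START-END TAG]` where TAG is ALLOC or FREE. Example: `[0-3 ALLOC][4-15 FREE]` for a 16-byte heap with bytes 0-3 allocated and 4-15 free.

Answer: [0-7 ALLOC][8-23 FREE]

Derivation:
Op 1: a = malloc(3) -> a = 0; heap: [0-2 ALLOC][3-23 FREE]
Op 2: free(a) -> (freed a); heap: [0-23 FREE]
Op 3: b = malloc(5) -> b = 0; heap: [0-4 ALLOC][5-23 FREE]
Op 4: free(b) -> (freed b); heap: [0-23 FREE]
Op 5: c = malloc(8) -> c = 0; heap: [0-7 ALLOC][8-23 FREE]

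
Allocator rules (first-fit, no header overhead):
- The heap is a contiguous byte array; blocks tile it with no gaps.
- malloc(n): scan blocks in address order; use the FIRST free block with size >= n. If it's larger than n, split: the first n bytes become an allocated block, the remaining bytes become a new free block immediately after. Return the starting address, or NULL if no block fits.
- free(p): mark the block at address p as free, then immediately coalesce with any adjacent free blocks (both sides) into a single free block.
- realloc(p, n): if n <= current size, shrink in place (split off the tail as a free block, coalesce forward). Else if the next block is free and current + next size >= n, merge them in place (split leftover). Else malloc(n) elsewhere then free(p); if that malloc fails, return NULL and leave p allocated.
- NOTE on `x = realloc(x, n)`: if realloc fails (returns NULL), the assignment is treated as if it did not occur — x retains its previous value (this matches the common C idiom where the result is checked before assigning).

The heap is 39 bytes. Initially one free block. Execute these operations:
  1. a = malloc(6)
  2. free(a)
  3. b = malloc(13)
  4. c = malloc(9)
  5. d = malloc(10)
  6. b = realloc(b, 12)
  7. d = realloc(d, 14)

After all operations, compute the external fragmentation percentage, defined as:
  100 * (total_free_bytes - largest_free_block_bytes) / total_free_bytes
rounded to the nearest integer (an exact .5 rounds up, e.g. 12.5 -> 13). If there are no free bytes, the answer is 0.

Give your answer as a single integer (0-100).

Op 1: a = malloc(6) -> a = 0; heap: [0-5 ALLOC][6-38 FREE]
Op 2: free(a) -> (freed a); heap: [0-38 FREE]
Op 3: b = malloc(13) -> b = 0; heap: [0-12 ALLOC][13-38 FREE]
Op 4: c = malloc(9) -> c = 13; heap: [0-12 ALLOC][13-21 ALLOC][22-38 FREE]
Op 5: d = malloc(10) -> d = 22; heap: [0-12 ALLOC][13-21 ALLOC][22-31 ALLOC][32-38 FREE]
Op 6: b = realloc(b, 12) -> b = 0; heap: [0-11 ALLOC][12-12 FREE][13-21 ALLOC][22-31 ALLOC][32-38 FREE]
Op 7: d = realloc(d, 14) -> d = 22; heap: [0-11 ALLOC][12-12 FREE][13-21 ALLOC][22-35 ALLOC][36-38 FREE]
Free blocks: [1 3] total_free=4 largest=3 -> 100*(4-3)/4 = 100/4 = 25

Answer: 25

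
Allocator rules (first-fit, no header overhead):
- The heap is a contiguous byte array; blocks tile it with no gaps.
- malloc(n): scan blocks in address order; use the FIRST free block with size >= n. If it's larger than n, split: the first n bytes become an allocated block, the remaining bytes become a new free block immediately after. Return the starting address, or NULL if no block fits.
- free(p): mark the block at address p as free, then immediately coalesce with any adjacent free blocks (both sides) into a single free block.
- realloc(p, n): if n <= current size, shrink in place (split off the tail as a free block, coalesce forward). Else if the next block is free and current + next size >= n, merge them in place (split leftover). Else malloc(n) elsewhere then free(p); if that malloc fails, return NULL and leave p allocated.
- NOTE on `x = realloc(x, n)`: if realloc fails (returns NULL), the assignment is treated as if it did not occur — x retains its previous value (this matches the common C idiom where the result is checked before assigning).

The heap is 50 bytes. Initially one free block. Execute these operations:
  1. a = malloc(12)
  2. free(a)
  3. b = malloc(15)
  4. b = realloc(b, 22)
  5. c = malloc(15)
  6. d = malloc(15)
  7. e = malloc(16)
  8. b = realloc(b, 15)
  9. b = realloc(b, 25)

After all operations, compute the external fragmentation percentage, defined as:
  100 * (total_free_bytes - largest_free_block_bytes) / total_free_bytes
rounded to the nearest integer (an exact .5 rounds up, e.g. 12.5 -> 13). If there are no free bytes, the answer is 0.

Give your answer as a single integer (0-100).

Op 1: a = malloc(12) -> a = 0; heap: [0-11 ALLOC][12-49 FREE]
Op 2: free(a) -> (freed a); heap: [0-49 FREE]
Op 3: b = malloc(15) -> b = 0; heap: [0-14 ALLOC][15-49 FREE]
Op 4: b = realloc(b, 22) -> b = 0; heap: [0-21 ALLOC][22-49 FREE]
Op 5: c = malloc(15) -> c = 22; heap: [0-21 ALLOC][22-36 ALLOC][37-49 FREE]
Op 6: d = malloc(15) -> d = NULL; heap: [0-21 ALLOC][22-36 ALLOC][37-49 FREE]
Op 7: e = malloc(16) -> e = NULL; heap: [0-21 ALLOC][22-36 ALLOC][37-49 FREE]
Op 8: b = realloc(b, 15) -> b = 0; heap: [0-14 ALLOC][15-21 FREE][22-36 ALLOC][37-49 FREE]
Op 9: b = realloc(b, 25) -> NULL (b unchanged); heap: [0-14 ALLOC][15-21 FREE][22-36 ALLOC][37-49 FREE]
Free blocks: [7 13] total_free=20 largest=13 -> 100*(20-13)/20 = 700/20 = 35

Answer: 35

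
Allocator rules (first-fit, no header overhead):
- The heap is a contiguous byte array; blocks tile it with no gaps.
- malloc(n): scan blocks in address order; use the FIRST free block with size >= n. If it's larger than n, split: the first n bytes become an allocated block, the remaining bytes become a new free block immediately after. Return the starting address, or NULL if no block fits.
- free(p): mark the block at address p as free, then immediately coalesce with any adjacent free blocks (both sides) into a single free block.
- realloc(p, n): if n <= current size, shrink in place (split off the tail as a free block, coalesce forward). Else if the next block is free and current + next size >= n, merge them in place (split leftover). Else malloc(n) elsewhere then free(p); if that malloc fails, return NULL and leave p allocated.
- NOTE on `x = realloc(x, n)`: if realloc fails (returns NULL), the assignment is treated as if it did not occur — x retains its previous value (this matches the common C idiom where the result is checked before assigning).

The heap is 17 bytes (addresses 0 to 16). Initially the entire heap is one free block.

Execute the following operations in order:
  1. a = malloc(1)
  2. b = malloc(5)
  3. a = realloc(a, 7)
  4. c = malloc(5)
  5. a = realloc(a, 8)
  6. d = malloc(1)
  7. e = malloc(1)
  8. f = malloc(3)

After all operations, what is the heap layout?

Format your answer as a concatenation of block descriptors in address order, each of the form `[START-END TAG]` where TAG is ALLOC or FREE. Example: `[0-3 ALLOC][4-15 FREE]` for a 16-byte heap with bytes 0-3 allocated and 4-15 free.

Op 1: a = malloc(1) -> a = 0; heap: [0-0 ALLOC][1-16 FREE]
Op 2: b = malloc(5) -> b = 1; heap: [0-0 ALLOC][1-5 ALLOC][6-16 FREE]
Op 3: a = realloc(a, 7) -> a = 6; heap: [0-0 FREE][1-5 ALLOC][6-12 ALLOC][13-16 FREE]
Op 4: c = malloc(5) -> c = NULL; heap: [0-0 FREE][1-5 ALLOC][6-12 ALLOC][13-16 FREE]
Op 5: a = realloc(a, 8) -> a = 6; heap: [0-0 FREE][1-5 ALLOC][6-13 ALLOC][14-16 FREE]
Op 6: d = malloc(1) -> d = 0; heap: [0-0 ALLOC][1-5 ALLOC][6-13 ALLOC][14-16 FREE]
Op 7: e = malloc(1) -> e = 14; heap: [0-0 ALLOC][1-5 ALLOC][6-13 ALLOC][14-14 ALLOC][15-16 FREE]
Op 8: f = malloc(3) -> f = NULL; heap: [0-0 ALLOC][1-5 ALLOC][6-13 ALLOC][14-14 ALLOC][15-16 FREE]

Answer: [0-0 ALLOC][1-5 ALLOC][6-13 ALLOC][14-14 ALLOC][15-16 FREE]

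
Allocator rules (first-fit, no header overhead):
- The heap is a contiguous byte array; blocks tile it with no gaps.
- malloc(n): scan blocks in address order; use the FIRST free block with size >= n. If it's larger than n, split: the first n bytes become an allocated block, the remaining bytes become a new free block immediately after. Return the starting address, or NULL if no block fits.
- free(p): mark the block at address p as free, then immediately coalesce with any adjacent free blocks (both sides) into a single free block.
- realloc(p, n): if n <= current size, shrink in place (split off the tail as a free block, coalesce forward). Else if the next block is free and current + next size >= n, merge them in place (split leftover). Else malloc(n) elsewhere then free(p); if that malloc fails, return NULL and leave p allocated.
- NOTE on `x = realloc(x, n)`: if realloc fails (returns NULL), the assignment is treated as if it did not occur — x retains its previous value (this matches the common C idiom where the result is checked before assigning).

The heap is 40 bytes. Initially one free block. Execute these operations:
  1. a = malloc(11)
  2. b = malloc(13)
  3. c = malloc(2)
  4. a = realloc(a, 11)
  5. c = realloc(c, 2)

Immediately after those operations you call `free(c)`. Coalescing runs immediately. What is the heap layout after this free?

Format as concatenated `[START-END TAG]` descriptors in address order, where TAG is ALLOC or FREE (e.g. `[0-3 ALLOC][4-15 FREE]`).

Op 1: a = malloc(11) -> a = 0; heap: [0-10 ALLOC][11-39 FREE]
Op 2: b = malloc(13) -> b = 11; heap: [0-10 ALLOC][11-23 ALLOC][24-39 FREE]
Op 3: c = malloc(2) -> c = 24; heap: [0-10 ALLOC][11-23 ALLOC][24-25 ALLOC][26-39 FREE]
Op 4: a = realloc(a, 11) -> a = 0; heap: [0-10 ALLOC][11-23 ALLOC][24-25 ALLOC][26-39 FREE]
Op 5: c = realloc(c, 2) -> c = 24; heap: [0-10 ALLOC][11-23 ALLOC][24-25 ALLOC][26-39 FREE]
free(c): c = 24 -> block [24-25 ALLOC]; mark free, coalesce with adjacent free neighbors -> [0-10 ALLOC][11-23 ALLOC][24-39 FREE]

Answer: [0-10 ALLOC][11-23 ALLOC][24-39 FREE]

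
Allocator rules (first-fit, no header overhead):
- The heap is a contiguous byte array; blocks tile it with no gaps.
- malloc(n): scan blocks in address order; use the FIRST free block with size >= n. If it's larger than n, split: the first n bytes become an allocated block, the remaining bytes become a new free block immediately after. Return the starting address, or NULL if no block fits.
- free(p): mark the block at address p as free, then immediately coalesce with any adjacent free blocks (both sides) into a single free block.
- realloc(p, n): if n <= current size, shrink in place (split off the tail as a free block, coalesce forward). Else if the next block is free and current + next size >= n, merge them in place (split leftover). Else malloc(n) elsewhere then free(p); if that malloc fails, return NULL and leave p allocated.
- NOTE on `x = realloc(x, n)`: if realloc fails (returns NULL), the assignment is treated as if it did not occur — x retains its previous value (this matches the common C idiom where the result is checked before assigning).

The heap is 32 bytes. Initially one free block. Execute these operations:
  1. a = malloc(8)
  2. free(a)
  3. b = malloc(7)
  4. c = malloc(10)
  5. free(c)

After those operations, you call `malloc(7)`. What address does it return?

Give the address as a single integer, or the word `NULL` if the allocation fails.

Answer: 7

Derivation:
Op 1: a = malloc(8) -> a = 0; heap: [0-7 ALLOC][8-31 FREE]
Op 2: free(a) -> (freed a); heap: [0-31 FREE]
Op 3: b = malloc(7) -> b = 0; heap: [0-6 ALLOC][7-31 FREE]
Op 4: c = malloc(10) -> c = 7; heap: [0-6 ALLOC][7-16 ALLOC][17-31 FREE]
Op 5: free(c) -> (freed c); heap: [0-6 ALLOC][7-31 FREE]
malloc(7): first-fit scan over [0-6 ALLOC][7-31 FREE] -> 7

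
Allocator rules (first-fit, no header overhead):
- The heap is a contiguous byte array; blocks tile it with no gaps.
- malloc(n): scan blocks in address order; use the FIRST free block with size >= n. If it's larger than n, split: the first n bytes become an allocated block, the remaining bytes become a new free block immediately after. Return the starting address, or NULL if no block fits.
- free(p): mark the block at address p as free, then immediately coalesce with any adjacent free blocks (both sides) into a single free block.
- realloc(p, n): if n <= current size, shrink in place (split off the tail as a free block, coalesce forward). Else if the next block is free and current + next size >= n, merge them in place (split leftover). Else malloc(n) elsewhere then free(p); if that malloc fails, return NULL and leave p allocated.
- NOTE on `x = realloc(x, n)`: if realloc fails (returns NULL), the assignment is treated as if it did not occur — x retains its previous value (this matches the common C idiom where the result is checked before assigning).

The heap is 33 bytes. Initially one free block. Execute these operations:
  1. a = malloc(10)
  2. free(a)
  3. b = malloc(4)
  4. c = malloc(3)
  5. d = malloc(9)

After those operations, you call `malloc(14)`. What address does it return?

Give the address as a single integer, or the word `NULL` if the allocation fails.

Answer: 16

Derivation:
Op 1: a = malloc(10) -> a = 0; heap: [0-9 ALLOC][10-32 FREE]
Op 2: free(a) -> (freed a); heap: [0-32 FREE]
Op 3: b = malloc(4) -> b = 0; heap: [0-3 ALLOC][4-32 FREE]
Op 4: c = malloc(3) -> c = 4; heap: [0-3 ALLOC][4-6 ALLOC][7-32 FREE]
Op 5: d = malloc(9) -> d = 7; heap: [0-3 ALLOC][4-6 ALLOC][7-15 ALLOC][16-32 FREE]
malloc(14): first-fit scan over [0-3 ALLOC][4-6 ALLOC][7-15 ALLOC][16-32 FREE] -> 16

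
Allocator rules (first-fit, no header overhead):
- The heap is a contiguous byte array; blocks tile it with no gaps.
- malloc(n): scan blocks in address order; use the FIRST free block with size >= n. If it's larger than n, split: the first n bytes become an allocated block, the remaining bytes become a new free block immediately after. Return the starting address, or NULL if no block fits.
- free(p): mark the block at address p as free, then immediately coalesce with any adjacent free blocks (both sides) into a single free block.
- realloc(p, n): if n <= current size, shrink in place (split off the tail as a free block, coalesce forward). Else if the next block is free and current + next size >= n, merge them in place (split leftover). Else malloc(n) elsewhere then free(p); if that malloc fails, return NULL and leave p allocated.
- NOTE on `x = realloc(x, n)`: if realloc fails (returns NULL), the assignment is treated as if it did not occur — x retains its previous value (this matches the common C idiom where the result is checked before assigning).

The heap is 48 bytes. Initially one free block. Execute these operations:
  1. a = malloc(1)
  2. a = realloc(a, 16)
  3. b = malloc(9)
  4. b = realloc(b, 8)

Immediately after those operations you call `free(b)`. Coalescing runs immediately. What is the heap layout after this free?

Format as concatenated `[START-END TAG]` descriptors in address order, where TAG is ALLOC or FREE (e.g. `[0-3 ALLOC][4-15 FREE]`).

Op 1: a = malloc(1) -> a = 0; heap: [0-0 ALLOC][1-47 FREE]
Op 2: a = realloc(a, 16) -> a = 0; heap: [0-15 ALLOC][16-47 FREE]
Op 3: b = malloc(9) -> b = 16; heap: [0-15 ALLOC][16-24 ALLOC][25-47 FREE]
Op 4: b = realloc(b, 8) -> b = 16; heap: [0-15 ALLOC][16-23 ALLOC][24-47 FREE]
free(b): b = 16 -> block [16-23 ALLOC]; mark free, coalesce with adjacent free neighbors -> [0-15 ALLOC][16-47 FREE]

Answer: [0-15 ALLOC][16-47 FREE]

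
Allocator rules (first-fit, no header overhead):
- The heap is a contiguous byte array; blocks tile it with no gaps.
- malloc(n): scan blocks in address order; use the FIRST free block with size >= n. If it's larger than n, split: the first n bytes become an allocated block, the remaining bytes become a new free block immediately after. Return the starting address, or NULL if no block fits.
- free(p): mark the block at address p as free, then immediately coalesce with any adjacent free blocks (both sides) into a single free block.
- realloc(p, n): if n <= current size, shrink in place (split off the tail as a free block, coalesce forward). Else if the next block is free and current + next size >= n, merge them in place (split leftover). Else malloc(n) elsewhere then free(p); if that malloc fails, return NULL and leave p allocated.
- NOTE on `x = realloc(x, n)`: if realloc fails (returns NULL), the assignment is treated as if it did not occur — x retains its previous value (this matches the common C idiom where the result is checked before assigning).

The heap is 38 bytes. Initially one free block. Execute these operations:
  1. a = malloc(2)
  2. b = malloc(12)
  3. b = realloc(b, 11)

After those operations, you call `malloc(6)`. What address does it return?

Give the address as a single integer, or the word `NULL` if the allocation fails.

Answer: 13

Derivation:
Op 1: a = malloc(2) -> a = 0; heap: [0-1 ALLOC][2-37 FREE]
Op 2: b = malloc(12) -> b = 2; heap: [0-1 ALLOC][2-13 ALLOC][14-37 FREE]
Op 3: b = realloc(b, 11) -> b = 2; heap: [0-1 ALLOC][2-12 ALLOC][13-37 FREE]
malloc(6): first-fit scan over [0-1 ALLOC][2-12 ALLOC][13-37 FREE] -> 13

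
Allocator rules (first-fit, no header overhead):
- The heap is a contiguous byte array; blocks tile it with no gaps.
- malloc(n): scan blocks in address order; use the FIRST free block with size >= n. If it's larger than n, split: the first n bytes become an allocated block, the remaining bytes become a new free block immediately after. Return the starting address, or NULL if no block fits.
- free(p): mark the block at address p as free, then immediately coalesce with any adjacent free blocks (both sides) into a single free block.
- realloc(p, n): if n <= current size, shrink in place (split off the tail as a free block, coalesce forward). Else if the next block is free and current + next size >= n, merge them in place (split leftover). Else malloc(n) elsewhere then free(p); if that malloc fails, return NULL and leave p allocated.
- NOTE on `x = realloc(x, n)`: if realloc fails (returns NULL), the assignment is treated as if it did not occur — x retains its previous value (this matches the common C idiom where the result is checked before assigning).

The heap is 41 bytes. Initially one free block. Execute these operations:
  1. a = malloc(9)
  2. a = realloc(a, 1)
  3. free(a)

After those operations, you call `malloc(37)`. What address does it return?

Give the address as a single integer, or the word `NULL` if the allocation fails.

Answer: 0

Derivation:
Op 1: a = malloc(9) -> a = 0; heap: [0-8 ALLOC][9-40 FREE]
Op 2: a = realloc(a, 1) -> a = 0; heap: [0-0 ALLOC][1-40 FREE]
Op 3: free(a) -> (freed a); heap: [0-40 FREE]
malloc(37): first-fit scan over [0-40 FREE] -> 0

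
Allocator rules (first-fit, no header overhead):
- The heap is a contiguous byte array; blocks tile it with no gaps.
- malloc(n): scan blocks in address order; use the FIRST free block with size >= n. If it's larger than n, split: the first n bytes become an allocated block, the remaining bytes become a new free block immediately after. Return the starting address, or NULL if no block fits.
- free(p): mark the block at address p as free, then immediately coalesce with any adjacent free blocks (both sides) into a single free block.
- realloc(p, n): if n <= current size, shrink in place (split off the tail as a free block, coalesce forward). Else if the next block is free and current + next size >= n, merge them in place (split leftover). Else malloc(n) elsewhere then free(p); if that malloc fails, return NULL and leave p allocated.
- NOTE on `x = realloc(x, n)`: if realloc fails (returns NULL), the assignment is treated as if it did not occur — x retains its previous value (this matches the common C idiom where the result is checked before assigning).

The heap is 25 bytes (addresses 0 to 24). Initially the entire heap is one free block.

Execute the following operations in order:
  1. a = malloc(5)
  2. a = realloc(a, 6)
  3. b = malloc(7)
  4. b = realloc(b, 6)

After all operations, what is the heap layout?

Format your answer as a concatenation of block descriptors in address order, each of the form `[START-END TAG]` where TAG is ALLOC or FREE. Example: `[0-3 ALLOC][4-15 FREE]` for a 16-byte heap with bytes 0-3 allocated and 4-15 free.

Answer: [0-5 ALLOC][6-11 ALLOC][12-24 FREE]

Derivation:
Op 1: a = malloc(5) -> a = 0; heap: [0-4 ALLOC][5-24 FREE]
Op 2: a = realloc(a, 6) -> a = 0; heap: [0-5 ALLOC][6-24 FREE]
Op 3: b = malloc(7) -> b = 6; heap: [0-5 ALLOC][6-12 ALLOC][13-24 FREE]
Op 4: b = realloc(b, 6) -> b = 6; heap: [0-5 ALLOC][6-11 ALLOC][12-24 FREE]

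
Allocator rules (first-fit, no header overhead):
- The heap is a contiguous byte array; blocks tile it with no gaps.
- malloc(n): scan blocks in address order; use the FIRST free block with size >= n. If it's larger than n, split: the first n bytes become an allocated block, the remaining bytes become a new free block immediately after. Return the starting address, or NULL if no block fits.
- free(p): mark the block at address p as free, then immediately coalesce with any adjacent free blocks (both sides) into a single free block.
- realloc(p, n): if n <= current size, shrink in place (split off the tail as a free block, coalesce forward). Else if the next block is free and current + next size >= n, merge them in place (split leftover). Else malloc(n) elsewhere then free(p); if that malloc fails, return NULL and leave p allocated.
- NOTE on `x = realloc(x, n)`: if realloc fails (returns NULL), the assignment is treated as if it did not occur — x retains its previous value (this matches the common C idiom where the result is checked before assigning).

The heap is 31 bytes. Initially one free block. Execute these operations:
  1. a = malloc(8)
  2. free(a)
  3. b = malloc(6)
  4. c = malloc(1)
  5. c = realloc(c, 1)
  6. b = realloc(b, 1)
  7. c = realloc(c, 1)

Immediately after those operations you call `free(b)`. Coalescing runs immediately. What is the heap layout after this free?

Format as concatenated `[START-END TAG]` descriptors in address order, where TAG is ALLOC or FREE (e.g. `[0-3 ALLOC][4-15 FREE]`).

Answer: [0-5 FREE][6-6 ALLOC][7-30 FREE]

Derivation:
Op 1: a = malloc(8) -> a = 0; heap: [0-7 ALLOC][8-30 FREE]
Op 2: free(a) -> (freed a); heap: [0-30 FREE]
Op 3: b = malloc(6) -> b = 0; heap: [0-5 ALLOC][6-30 FREE]
Op 4: c = malloc(1) -> c = 6; heap: [0-5 ALLOC][6-6 ALLOC][7-30 FREE]
Op 5: c = realloc(c, 1) -> c = 6; heap: [0-5 ALLOC][6-6 ALLOC][7-30 FREE]
Op 6: b = realloc(b, 1) -> b = 0; heap: [0-0 ALLOC][1-5 FREE][6-6 ALLOC][7-30 FREE]
Op 7: c = realloc(c, 1) -> c = 6; heap: [0-0 ALLOC][1-5 FREE][6-6 ALLOC][7-30 FREE]
free(b): b = 0 -> block [0-0 ALLOC]; mark free, coalesce with adjacent free neighbors -> [0-5 FREE][6-6 ALLOC][7-30 FREE]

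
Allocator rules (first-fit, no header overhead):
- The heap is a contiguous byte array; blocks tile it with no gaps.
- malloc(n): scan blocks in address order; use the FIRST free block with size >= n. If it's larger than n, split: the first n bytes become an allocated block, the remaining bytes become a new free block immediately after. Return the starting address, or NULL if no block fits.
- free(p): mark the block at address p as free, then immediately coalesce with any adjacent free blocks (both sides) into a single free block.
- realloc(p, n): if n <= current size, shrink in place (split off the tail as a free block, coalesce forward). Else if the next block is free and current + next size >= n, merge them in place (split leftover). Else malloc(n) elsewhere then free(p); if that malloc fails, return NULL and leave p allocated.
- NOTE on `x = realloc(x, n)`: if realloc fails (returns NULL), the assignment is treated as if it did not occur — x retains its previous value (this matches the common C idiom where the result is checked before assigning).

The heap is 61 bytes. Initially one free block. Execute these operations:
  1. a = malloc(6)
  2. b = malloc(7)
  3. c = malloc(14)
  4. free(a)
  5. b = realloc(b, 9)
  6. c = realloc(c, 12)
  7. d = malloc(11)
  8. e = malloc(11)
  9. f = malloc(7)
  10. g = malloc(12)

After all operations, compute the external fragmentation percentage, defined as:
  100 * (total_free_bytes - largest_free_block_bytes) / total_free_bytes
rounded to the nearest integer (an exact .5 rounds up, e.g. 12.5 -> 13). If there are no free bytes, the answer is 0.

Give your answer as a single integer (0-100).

Answer: 36

Derivation:
Op 1: a = malloc(6) -> a = 0; heap: [0-5 ALLOC][6-60 FREE]
Op 2: b = malloc(7) -> b = 6; heap: [0-5 ALLOC][6-12 ALLOC][13-60 FREE]
Op 3: c = malloc(14) -> c = 13; heap: [0-5 ALLOC][6-12 ALLOC][13-26 ALLOC][27-60 FREE]
Op 4: free(a) -> (freed a); heap: [0-5 FREE][6-12 ALLOC][13-26 ALLOC][27-60 FREE]
Op 5: b = realloc(b, 9) -> b = 27; heap: [0-12 FREE][13-26 ALLOC][27-35 ALLOC][36-60 FREE]
Op 6: c = realloc(c, 12) -> c = 13; heap: [0-12 FREE][13-24 ALLOC][25-26 FREE][27-35 ALLOC][36-60 FREE]
Op 7: d = malloc(11) -> d = 0; heap: [0-10 ALLOC][11-12 FREE][13-24 ALLOC][25-26 FREE][27-35 ALLOC][36-60 FREE]
Op 8: e = malloc(11) -> e = 36; heap: [0-10 ALLOC][11-12 FREE][13-24 ALLOC][25-26 FREE][27-35 ALLOC][36-46 ALLOC][47-60 FREE]
Op 9: f = malloc(7) -> f = 47; heap: [0-10 ALLOC][11-12 FREE][13-24 ALLOC][25-26 FREE][27-35 ALLOC][36-46 ALLOC][47-53 ALLOC][54-60 FREE]
Op 10: g = malloc(12) -> g = NULL; heap: [0-10 ALLOC][11-12 FREE][13-24 ALLOC][25-26 FREE][27-35 ALLOC][36-46 ALLOC][47-53 ALLOC][54-60 FREE]
Free blocks: [2 2 7] total_free=11 largest=7 -> 100*(11-7)/11 = 400/11 ≈ 36.364 -> rounds to 36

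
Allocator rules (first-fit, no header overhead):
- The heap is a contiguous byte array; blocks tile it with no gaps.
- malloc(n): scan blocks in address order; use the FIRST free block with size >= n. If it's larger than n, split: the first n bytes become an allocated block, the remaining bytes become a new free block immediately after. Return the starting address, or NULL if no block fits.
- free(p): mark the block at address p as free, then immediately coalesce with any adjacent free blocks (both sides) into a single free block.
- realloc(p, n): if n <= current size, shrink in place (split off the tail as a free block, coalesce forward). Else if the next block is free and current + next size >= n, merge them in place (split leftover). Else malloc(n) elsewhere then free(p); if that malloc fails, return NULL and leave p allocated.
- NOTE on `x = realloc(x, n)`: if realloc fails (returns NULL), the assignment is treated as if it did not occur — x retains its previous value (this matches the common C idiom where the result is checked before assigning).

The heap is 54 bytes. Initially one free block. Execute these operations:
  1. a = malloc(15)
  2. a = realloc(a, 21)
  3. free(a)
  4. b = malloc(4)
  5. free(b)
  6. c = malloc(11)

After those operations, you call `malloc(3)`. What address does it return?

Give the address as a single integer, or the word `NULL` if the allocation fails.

Op 1: a = malloc(15) -> a = 0; heap: [0-14 ALLOC][15-53 FREE]
Op 2: a = realloc(a, 21) -> a = 0; heap: [0-20 ALLOC][21-53 FREE]
Op 3: free(a) -> (freed a); heap: [0-53 FREE]
Op 4: b = malloc(4) -> b = 0; heap: [0-3 ALLOC][4-53 FREE]
Op 5: free(b) -> (freed b); heap: [0-53 FREE]
Op 6: c = malloc(11) -> c = 0; heap: [0-10 ALLOC][11-53 FREE]
malloc(3): first-fit scan over [0-10 ALLOC][11-53 FREE] -> 11

Answer: 11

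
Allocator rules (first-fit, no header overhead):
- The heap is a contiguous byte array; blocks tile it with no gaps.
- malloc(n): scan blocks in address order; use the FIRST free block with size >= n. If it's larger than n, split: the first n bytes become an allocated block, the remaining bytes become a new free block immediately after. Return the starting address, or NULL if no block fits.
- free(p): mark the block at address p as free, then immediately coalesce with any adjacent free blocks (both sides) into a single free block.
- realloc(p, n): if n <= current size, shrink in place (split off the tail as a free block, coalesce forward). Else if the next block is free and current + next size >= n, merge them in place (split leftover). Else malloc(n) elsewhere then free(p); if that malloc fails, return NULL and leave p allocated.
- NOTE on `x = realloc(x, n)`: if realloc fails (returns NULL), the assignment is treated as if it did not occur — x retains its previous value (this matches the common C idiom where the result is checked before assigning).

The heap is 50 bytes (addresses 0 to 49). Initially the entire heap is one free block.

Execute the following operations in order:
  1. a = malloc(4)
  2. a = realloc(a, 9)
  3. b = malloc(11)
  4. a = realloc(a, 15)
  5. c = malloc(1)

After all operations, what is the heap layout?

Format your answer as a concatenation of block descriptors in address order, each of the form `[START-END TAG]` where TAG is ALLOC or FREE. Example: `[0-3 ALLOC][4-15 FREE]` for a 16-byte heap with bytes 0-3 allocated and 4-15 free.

Answer: [0-0 ALLOC][1-8 FREE][9-19 ALLOC][20-34 ALLOC][35-49 FREE]

Derivation:
Op 1: a = malloc(4) -> a = 0; heap: [0-3 ALLOC][4-49 FREE]
Op 2: a = realloc(a, 9) -> a = 0; heap: [0-8 ALLOC][9-49 FREE]
Op 3: b = malloc(11) -> b = 9; heap: [0-8 ALLOC][9-19 ALLOC][20-49 FREE]
Op 4: a = realloc(a, 15) -> a = 20; heap: [0-8 FREE][9-19 ALLOC][20-34 ALLOC][35-49 FREE]
Op 5: c = malloc(1) -> c = 0; heap: [0-0 ALLOC][1-8 FREE][9-19 ALLOC][20-34 ALLOC][35-49 FREE]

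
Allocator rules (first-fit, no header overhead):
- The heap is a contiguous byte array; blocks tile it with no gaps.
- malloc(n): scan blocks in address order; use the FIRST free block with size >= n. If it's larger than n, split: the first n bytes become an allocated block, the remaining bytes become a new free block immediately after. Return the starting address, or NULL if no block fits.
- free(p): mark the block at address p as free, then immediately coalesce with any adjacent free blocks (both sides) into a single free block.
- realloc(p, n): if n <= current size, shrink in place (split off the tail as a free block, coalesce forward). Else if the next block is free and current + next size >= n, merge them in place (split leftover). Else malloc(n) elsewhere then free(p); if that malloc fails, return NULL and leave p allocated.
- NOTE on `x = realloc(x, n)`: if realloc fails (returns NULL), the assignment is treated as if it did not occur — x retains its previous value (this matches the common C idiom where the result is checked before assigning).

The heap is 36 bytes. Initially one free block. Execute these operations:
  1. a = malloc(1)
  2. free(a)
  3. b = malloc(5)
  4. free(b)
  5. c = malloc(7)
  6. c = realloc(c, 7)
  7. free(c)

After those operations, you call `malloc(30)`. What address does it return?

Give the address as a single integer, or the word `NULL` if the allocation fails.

Answer: 0

Derivation:
Op 1: a = malloc(1) -> a = 0; heap: [0-0 ALLOC][1-35 FREE]
Op 2: free(a) -> (freed a); heap: [0-35 FREE]
Op 3: b = malloc(5) -> b = 0; heap: [0-4 ALLOC][5-35 FREE]
Op 4: free(b) -> (freed b); heap: [0-35 FREE]
Op 5: c = malloc(7) -> c = 0; heap: [0-6 ALLOC][7-35 FREE]
Op 6: c = realloc(c, 7) -> c = 0; heap: [0-6 ALLOC][7-35 FREE]
Op 7: free(c) -> (freed c); heap: [0-35 FREE]
malloc(30): first-fit scan over [0-35 FREE] -> 0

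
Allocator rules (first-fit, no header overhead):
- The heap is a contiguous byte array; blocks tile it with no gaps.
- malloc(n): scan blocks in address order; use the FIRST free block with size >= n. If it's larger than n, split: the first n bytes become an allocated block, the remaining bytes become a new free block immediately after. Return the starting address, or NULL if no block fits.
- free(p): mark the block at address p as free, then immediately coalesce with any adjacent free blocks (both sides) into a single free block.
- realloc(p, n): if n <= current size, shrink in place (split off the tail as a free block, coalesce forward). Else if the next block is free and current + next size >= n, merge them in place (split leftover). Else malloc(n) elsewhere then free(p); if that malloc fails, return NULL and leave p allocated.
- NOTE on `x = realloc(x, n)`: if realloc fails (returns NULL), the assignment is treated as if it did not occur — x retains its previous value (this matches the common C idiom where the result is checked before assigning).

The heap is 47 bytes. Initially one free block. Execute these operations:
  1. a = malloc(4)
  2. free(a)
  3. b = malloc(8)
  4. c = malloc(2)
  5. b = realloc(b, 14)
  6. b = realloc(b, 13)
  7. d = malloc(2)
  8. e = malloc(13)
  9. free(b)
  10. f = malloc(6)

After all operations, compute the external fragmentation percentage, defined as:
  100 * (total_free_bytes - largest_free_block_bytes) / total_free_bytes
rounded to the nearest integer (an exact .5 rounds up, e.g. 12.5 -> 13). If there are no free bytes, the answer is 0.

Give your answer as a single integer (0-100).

Op 1: a = malloc(4) -> a = 0; heap: [0-3 ALLOC][4-46 FREE]
Op 2: free(a) -> (freed a); heap: [0-46 FREE]
Op 3: b = malloc(8) -> b = 0; heap: [0-7 ALLOC][8-46 FREE]
Op 4: c = malloc(2) -> c = 8; heap: [0-7 ALLOC][8-9 ALLOC][10-46 FREE]
Op 5: b = realloc(b, 14) -> b = 10; heap: [0-7 FREE][8-9 ALLOC][10-23 ALLOC][24-46 FREE]
Op 6: b = realloc(b, 13) -> b = 10; heap: [0-7 FREE][8-9 ALLOC][10-22 ALLOC][23-46 FREE]
Op 7: d = malloc(2) -> d = 0; heap: [0-1 ALLOC][2-7 FREE][8-9 ALLOC][10-22 ALLOC][23-46 FREE]
Op 8: e = malloc(13) -> e = 23; heap: [0-1 ALLOC][2-7 FREE][8-9 ALLOC][10-22 ALLOC][23-35 ALLOC][36-46 FREE]
Op 9: free(b) -> (freed b); heap: [0-1 ALLOC][2-7 FREE][8-9 ALLOC][10-22 FREE][23-35 ALLOC][36-46 FREE]
Op 10: f = malloc(6) -> f = 2; heap: [0-1 ALLOC][2-7 ALLOC][8-9 ALLOC][10-22 FREE][23-35 ALLOC][36-46 FREE]
Free blocks: [13 11] total_free=24 largest=13 -> 100*(24-13)/24 = 1100/24 ≈ 45.833 -> rounds to 46

Answer: 46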